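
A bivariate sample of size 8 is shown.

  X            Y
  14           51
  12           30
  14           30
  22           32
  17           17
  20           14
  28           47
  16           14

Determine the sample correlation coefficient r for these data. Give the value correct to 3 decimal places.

n = 8, ΣX = 143, ΣY = 235, ΣX² = 2749, ΣY² = 8315, ΣXY = 4307
nΣXY − ΣXΣY = 34456 − 33605 = 851
nΣX² − (ΣX)² = 21992 − 20449 = 1543; nΣY² − (ΣY)² = 66520 − 55225 = 11295
r = 851 / √(1543 × 11295) = 851 / 4174.7078 ≈ 0.204

0.204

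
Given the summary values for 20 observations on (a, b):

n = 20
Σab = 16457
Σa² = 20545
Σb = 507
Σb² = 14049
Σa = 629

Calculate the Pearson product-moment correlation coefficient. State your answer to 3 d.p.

0.536

r = (nΣab − ΣaΣb) / √[(nΣa² − (Σa)²)(nΣb² − (Σb)²)]
Numerator: 20×16457 − 629×507 = 10237
Denominator: √[(410900 − 395641)(280980 − 257049)] = √[15259 × 23931] = 19109.2420
r = 10237 / 19109.2420 ≈ 0.536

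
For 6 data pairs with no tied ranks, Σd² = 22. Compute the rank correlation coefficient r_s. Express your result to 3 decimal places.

ρ = 1 − 6Σd² / [n(n²−1)] = 1 − 6×22 / (6×35)
  = 1 − 132/210 = 1 − 0.6286 ≈ 0.371

0.371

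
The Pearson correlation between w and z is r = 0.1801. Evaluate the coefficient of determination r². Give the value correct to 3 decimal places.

r² = (0.1801)² = 0.032

0.032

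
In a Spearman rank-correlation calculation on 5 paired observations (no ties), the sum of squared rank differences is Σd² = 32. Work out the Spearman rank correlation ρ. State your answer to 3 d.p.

ρ = 1 − 6Σd² / [n(n²−1)] = 1 − 6×32 / (5×24)
  = 1 − 192/120 = 1 − 1.6000 ≈ -0.600

-0.600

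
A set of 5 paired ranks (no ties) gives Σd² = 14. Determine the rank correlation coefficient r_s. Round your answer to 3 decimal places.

ρ = 1 − 6Σd² / [n(n²−1)] = 1 − 6×14 / (5×24)
  = 1 − 84/120 = 1 − 0.7000 ≈ 0.300

0.300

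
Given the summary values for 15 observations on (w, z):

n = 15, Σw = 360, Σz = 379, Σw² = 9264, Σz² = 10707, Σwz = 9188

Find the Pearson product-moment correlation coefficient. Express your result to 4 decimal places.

r = (nΣwz − ΣwΣz) / √[(nΣw² − (Σw)²)(nΣz² − (Σz)²)]
Numerator: 15×9188 − 360×379 = 1380
Denominator: √[(138960 − 129600)(160605 − 143641)] = √[9360 × 16964] = 12600.9143
r = 1380 / 12600.9143 ≈ 0.1095

0.1095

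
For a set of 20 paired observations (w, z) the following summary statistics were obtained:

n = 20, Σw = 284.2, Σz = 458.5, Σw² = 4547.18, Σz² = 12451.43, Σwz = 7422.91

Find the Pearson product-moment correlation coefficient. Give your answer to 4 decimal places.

r = (nΣwz − ΣwΣz) / √[(nΣw² − (Σw)²)(nΣz² − (Σz)²)]
Numerator: 20×7422.91 − 284.2×458.5 = 18152.5
Denominator: √[(90943.6 − 80769.64)(249028.6 − 210222.25)] = √[10173.96 × 38806.35] = 19869.9334
r = 18152.5 / 19869.9334 ≈ 0.9136

0.9136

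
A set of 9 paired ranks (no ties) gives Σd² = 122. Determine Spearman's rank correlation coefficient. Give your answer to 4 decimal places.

ρ = 1 − 6Σd² / [n(n²−1)] = 1 − 6×122 / (9×80)
  = 1 − 732/720 = 1 − 1.01667 ≈ -0.0167

-0.0167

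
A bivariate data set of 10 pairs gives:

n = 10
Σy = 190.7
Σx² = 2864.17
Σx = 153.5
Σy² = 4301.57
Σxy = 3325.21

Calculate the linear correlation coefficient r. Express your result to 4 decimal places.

r = (nΣxy − ΣxΣy) / √[(nΣx² − (Σx)²)(nΣy² − (Σy)²)]
Numerator: 10×3325.21 − 153.5×190.7 = 3979.65
Denominator: √[(28641.7 − 23562.25)(43015.7 − 36366.49)] = √[5079.45 × 6649.21] = 5811.5686
r = 3979.65 / 5811.5686 ≈ 0.6848

0.6848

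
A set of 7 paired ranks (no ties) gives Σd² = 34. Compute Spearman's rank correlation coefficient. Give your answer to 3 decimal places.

ρ = 1 − 6Σd² / [n(n²−1)] = 1 − 6×34 / (7×48)
  = 1 − 204/336 = 1 − 0.6071 ≈ 0.393

0.393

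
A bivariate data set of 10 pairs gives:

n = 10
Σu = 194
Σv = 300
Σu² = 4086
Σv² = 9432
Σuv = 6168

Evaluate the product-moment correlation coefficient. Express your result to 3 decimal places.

0.932

r = (nΣuv − ΣuΣv) / √[(nΣu² − (Σu)²)(nΣv² − (Σv)²)]
Numerator: 10×6168 − 194×300 = 3480
Denominator: √[(40860 − 37636)(94320 − 90000)] = √[3224 × 4320] = 3731.9807
r = 3480 / 3731.9807 ≈ 0.932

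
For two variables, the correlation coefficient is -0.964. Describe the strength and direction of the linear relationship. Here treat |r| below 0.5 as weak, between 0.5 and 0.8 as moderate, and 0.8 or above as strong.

strong negative

r = -0.964 < 0 so the relationship is negative.
|r| = 0.964, which falls in the strong range.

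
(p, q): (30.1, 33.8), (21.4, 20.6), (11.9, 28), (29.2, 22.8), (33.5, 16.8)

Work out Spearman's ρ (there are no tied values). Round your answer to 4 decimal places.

Rank p: 4, 2, 1, 3, 5
Rank q: 5, 2, 4, 3, 1
d = rank(p) − rank(q): -1, 0, -3, 0, 4; Σd² = 26
ρ = 1 − 6Σd² / [n(n²−1)] = 1 − 6×26 / (5×24) = 1 − 156/120 ≈ -0.3000

-0.3000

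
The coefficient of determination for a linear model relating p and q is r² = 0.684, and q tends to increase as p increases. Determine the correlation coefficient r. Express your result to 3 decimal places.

|r| = √0.684 = 0.827
The association is positive, so r = 0.827.

0.827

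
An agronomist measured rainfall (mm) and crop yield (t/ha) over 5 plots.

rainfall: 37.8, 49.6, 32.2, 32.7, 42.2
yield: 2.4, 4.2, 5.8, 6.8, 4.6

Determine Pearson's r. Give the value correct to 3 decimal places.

n = 5, Σx = 194.5, Σy = 23.8, Σx² = 7775.97, Σy² = 124.44, Σxy = 902.28
nΣxy − ΣxΣy = 4511.4 − 4629.1 = -117.7
nΣx² − (Σx)² = 38879.85 − 37830.25 = 1049.6; nΣy² − (Σy)² = 622.2 − 566.44 = 55.76
r = -117.7 / √(1049.6 × 55.76) = -117.7 / 241.9208 ≈ -0.487

-0.487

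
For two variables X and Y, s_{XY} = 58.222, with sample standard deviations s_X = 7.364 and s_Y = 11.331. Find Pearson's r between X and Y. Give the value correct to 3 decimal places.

0.698

r = Cov(X,Y) / (s_X · s_Y) = 58.222 / (7.364 × 11.331)
  = 58.222 / 83.4415 ≈ 0.698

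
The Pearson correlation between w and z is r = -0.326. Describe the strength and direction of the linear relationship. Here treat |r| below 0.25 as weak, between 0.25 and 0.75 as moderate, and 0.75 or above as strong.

moderate negative

r = -0.326 < 0 so the relationship is negative.
|r| = 0.326, which falls in the moderate range.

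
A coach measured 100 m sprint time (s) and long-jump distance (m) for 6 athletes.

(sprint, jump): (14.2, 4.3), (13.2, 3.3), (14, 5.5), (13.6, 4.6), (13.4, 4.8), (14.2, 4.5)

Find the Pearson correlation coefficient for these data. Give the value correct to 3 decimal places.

n = 6, Σx = 82.6, Σy = 27, Σx² = 1138.04, Σy² = 124.08, Σxy = 372.4
nΣxy − ΣxΣy = 2234.4 − 2230.2 = 4.2
nΣx² − (Σx)² = 6828.24 − 6822.76 = 5.48; nΣy² − (Σy)² = 744.48 − 729 = 15.48
r = 4.2 / √(5.48 × 15.48) = 4.2 / 9.2103 ≈ 0.456

0.456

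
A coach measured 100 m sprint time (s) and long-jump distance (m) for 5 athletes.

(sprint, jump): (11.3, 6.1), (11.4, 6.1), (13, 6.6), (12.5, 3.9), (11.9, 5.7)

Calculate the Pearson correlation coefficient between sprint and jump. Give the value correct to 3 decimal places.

-0.171

n = 5, Σx = 60.1, Σy = 28.4, Σx² = 724.51, Σy² = 165.68, Σxy = 340.85
nΣxy − ΣxΣy = 1704.25 − 1706.84 = -2.59
nΣx² − (Σx)² = 3622.55 − 3612.01 = 10.54; nΣy² − (Σy)² = 828.4 − 806.56 = 21.84
r = -2.59 / √(10.54 × 21.84) = -2.59 / 15.1721 ≈ -0.171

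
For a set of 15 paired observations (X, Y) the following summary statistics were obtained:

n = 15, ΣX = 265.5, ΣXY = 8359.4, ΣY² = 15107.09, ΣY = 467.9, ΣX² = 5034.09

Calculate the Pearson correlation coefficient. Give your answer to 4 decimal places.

r = (nΣXY − ΣXΣY) / √[(nΣX² − (ΣX)²)(nΣY² − (ΣY)²)]
Numerator: 15×8359.4 − 265.5×467.9 = 1163.55
Denominator: √[(75511.35 − 70490.25)(226606.35 − 218930.41)] = √[5021.1 × 7675.94] = 6208.1932
r = 1163.55 / 6208.1932 ≈ 0.1874

0.1874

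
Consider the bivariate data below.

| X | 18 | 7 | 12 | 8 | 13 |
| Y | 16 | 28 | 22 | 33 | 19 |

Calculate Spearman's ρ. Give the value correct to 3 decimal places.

-0.900

Rank X: 5, 1, 3, 2, 4
Rank Y: 1, 4, 3, 5, 2
d = rank(X) − rank(Y): 4, -3, 0, -3, 2; Σd² = 38
ρ = 1 − 6Σd² / [n(n²−1)] = 1 − 6×38 / (5×24) = 1 − 228/120 ≈ -0.900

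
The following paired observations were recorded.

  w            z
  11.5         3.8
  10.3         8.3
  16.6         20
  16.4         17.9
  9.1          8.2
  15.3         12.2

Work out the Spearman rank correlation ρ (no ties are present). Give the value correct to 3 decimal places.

Rank w: 3, 2, 6, 5, 1, 4
Rank z: 1, 3, 6, 5, 2, 4
d = rank(w) − rank(z): 2, -1, 0, 0, -1, 0; Σd² = 6
ρ = 1 − 6Σd² / [n(n²−1)] = 1 − 6×6 / (6×35) = 1 − 36/210 ≈ 0.829

0.829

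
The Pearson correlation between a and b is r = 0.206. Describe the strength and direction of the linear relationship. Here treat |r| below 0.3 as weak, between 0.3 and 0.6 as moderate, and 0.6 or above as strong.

r = 0.206 > 0 so the relationship is positive.
|r| = 0.206, which falls in the weak range.

weak positive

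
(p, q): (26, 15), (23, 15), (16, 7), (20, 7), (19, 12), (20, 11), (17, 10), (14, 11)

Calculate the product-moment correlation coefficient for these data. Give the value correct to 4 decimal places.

0.6522

n = 8, Σp = 155, Σq = 88, Σp² = 3107, Σq² = 1034, Σpq = 1759
nΣpq − ΣpΣq = 14072 − 13640 = 432
nΣp² − (Σp)² = 24856 − 24025 = 831; nΣq² − (Σq)² = 8272 − 7744 = 528
r = 432 / √(831 × 528) = 432 / 662.3957 ≈ 0.6522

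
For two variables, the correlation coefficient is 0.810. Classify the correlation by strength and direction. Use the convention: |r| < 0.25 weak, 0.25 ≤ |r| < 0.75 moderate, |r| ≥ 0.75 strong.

r = 0.810 > 0 so the relationship is positive.
|r| = 0.810, which falls in the strong range.

strong positive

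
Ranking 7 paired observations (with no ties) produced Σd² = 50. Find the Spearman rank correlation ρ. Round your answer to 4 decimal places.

0.1071

ρ = 1 − 6Σd² / [n(n²−1)] = 1 − 6×50 / (7×48)
  = 1 − 300/336 = 1 − 0.89286 ≈ 0.1071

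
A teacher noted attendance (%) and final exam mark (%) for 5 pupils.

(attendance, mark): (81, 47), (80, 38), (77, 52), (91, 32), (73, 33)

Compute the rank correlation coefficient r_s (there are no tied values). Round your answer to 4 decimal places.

-0.3000

Rank attendance: 4, 3, 2, 5, 1
Rank mark: 4, 3, 5, 1, 2
d = rank(attendance) − rank(mark): 0, 0, -3, 4, -1; Σd² = 26
ρ = 1 − 6Σd² / [n(n²−1)] = 1 − 6×26 / (5×24) = 1 − 156/120 ≈ -0.3000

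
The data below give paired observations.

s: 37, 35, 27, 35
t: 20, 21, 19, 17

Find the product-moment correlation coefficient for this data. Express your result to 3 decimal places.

0.154

n = 4, Σs = 134, Σt = 77, Σs² = 4548, Σt² = 1491, Σst = 2583
nΣst − ΣsΣt = 10332 − 10318 = 14
nΣs² − (Σs)² = 18192 − 17956 = 236; nΣt² − (Σt)² = 5964 − 5929 = 35
r = 14 / √(236 × 35) = 14 / 90.8845 ≈ 0.154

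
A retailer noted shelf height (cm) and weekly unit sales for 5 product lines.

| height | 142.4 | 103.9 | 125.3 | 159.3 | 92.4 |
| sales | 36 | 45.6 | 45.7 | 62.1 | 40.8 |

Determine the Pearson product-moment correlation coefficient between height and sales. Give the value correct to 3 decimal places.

0.518

n = 5, Σx = 623.3, Σy = 230.2, Σx² = 80687.31, Σy² = 10984.9, Σxy = 29252.9
nΣxy − ΣxΣy = 146264.5 − 143483.66 = 2780.84
nΣx² − (Σx)² = 403436.55 − 388502.89 = 14933.66; nΣy² − (Σy)² = 54924.5 − 52992.04 = 1932.46
r = 2780.84 / √(14933.66 × 1932.46) = 2780.84 / 5372.0295 ≈ 0.518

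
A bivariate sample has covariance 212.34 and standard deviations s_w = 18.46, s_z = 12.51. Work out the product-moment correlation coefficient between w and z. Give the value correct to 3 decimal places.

0.919

r = Cov(w,z) / (s_w · s_z) = 212.34 / (18.46 × 12.51)
  = 212.34 / 230.9346 ≈ 0.919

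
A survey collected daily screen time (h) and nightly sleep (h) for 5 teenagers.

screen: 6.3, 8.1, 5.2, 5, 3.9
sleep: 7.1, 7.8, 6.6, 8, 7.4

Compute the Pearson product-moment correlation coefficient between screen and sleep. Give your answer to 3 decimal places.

0.214

n = 5, Σx = 28.5, Σy = 36.9, Σx² = 172.55, Σy² = 273.57, Σxy = 211.09
nΣxy − ΣxΣy = 1055.45 − 1051.65 = 3.8
nΣx² − (Σx)² = 862.75 − 812.25 = 50.5; nΣy² − (Σy)² = 1367.85 − 1361.61 = 6.24
r = 3.8 / √(50.5 × 6.24) = 3.8 / 17.7516 ≈ 0.214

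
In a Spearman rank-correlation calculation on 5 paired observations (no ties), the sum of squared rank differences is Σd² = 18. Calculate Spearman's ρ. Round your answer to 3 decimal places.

ρ = 1 − 6Σd² / [n(n²−1)] = 1 − 6×18 / (5×24)
  = 1 − 108/120 = 1 − 0.9000 ≈ 0.100

0.100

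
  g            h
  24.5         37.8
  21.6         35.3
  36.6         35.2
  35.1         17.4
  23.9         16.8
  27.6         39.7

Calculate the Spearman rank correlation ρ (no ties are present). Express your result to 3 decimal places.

-0.029

Rank g: 3, 1, 6, 5, 2, 4
Rank h: 5, 4, 3, 2, 1, 6
d = rank(g) − rank(h): -2, -3, 3, 3, 1, -2; Σd² = 36
ρ = 1 − 6Σd² / [n(n²−1)] = 1 − 6×36 / (6×35) = 1 − 216/210 ≈ -0.029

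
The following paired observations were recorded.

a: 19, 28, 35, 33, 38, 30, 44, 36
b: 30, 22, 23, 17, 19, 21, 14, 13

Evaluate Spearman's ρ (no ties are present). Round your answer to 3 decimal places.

Rank a: 1, 2, 5, 4, 7, 3, 8, 6
Rank b: 8, 6, 7, 3, 4, 5, 2, 1
d = rank(a) − rank(b): -7, -4, -2, 1, 3, -2, 6, 5; Σd² = 144
ρ = 1 − 6Σd² / [n(n²−1)] = 1 − 6×144 / (8×63) = 1 − 864/504 ≈ -0.714

-0.714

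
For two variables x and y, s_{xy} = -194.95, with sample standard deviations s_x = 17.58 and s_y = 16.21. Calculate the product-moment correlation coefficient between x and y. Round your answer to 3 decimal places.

r = Cov(x,y) / (s_x · s_y) = -194.95 / (17.58 × 16.21)
  = -194.95 / 284.9718 ≈ -0.684

-0.684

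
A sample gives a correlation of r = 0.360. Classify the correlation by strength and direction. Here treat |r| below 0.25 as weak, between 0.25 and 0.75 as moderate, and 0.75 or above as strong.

r = 0.360 > 0 so the relationship is positive.
|r| = 0.360, which falls in the moderate range.

moderate positive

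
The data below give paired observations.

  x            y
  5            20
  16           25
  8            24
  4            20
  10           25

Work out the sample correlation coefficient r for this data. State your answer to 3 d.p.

0.841

n = 5, Σx = 43, Σy = 114, Σx² = 461, Σy² = 2626, Σxy = 1022
nΣxy − ΣxΣy = 5110 − 4902 = 208
nΣx² − (Σx)² = 2305 − 1849 = 456; nΣy² − (Σy)² = 13130 − 12996 = 134
r = 208 / √(456 × 134) = 208 / 247.1922 ≈ 0.841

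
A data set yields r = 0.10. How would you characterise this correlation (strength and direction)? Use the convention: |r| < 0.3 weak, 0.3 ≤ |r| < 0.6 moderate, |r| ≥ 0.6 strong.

r = 0.10 > 0 so the relationship is positive.
|r| = 0.10, which falls in the weak range.

weak positive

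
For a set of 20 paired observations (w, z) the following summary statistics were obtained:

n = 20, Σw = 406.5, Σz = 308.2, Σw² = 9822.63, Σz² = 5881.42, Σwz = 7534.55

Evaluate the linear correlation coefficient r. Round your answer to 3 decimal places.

0.956

r = (nΣwz − ΣwΣz) / √[(nΣw² − (Σw)²)(nΣz² − (Σz)²)]
Numerator: 20×7534.55 − 406.5×308.2 = 25407.7
Denominator: √[(196452.6 − 165242.25)(117628.4 − 94987.24)] = √[31210.35 × 22641.16] = 26582.6735
r = 25407.7 / 26582.6735 ≈ 0.956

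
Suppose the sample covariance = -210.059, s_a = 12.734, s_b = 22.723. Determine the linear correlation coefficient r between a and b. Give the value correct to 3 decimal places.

r = Cov(a,b) / (s_a · s_b) = -210.059 / (12.734 × 22.723)
  = -210.059 / 289.3547 ≈ -0.726

-0.726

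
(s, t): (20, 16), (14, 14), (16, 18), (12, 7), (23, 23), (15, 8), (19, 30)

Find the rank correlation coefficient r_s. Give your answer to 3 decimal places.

Rank s: 6, 2, 4, 1, 7, 3, 5
Rank t: 4, 3, 5, 1, 6, 2, 7
d = rank(s) − rank(t): 2, -1, -1, 0, 1, 1, -2; Σd² = 12
ρ = 1 − 6Σd² / [n(n²−1)] = 1 − 6×12 / (7×48) = 1 − 72/336 ≈ 0.786

0.786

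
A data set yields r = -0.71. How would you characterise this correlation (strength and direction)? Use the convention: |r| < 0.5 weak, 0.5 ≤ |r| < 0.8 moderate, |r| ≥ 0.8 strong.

r = -0.71 < 0 so the relationship is negative.
|r| = 0.71, which falls in the moderate range.

moderate negative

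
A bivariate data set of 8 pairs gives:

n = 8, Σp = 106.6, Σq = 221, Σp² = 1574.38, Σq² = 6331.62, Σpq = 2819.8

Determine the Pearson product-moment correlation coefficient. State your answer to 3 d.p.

-0.670

r = (nΣpq − ΣpΣq) / √[(nΣp² − (Σp)²)(nΣq² − (Σq)²)]
Numerator: 8×2819.8 − 106.6×221 = -1000.2
Denominator: √[(12595.04 − 11363.56)(50652.96 − 48841)] = √[1231.48 × 1811.96] = 1493.7846
r = -1000.2 / 1493.7846 ≈ -0.670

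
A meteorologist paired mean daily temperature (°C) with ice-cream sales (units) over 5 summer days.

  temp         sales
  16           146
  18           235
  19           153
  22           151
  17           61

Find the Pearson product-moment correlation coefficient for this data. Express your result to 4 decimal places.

0.1862

n = 5, Σx = 92, Σy = 746, Σx² = 1714, Σy² = 126472, Σxy = 13832
nΣxy − ΣxΣy = 69160 − 68632 = 528
nΣx² − (Σx)² = 8570 − 8464 = 106; nΣy² − (Σy)² = 632360 − 556516 = 75844
r = 528 / √(106 × 75844) = 528 / 2835.3949 ≈ 0.1862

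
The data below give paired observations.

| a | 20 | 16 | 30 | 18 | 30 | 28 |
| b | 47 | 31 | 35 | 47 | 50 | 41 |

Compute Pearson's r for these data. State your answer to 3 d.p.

0.165

n = 6, Σa = 142, Σb = 251, Σa² = 3564, Σb² = 10785, Σab = 5980
nΣab − ΣaΣb = 35880 − 35642 = 238
nΣa² − (Σa)² = 21384 − 20164 = 1220; nΣb² − (Σb)² = 64710 − 63001 = 1709
r = 238 / √(1220 × 1709) = 238 / 1443.9460 ≈ 0.165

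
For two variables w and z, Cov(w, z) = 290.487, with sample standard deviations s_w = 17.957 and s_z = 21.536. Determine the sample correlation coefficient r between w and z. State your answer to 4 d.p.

r = Cov(w,z) / (s_w · s_z) = 290.487 / (17.957 × 21.536)
  = 290.487 / 386.7220 ≈ 0.7512

0.7512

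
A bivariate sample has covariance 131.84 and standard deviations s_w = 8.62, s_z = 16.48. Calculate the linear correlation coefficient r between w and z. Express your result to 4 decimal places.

0.9281

r = Cov(w,z) / (s_w · s_z) = 131.84 / (8.62 × 16.48)
  = 131.84 / 142.0576 ≈ 0.9281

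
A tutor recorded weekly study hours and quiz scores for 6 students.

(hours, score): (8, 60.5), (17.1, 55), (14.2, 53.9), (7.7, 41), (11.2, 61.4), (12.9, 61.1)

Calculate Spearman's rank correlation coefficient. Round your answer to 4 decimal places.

0.0857

Rank hours: 2, 6, 5, 1, 3, 4
Rank score: 4, 3, 2, 1, 6, 5
d = rank(hours) − rank(score): -2, 3, 3, 0, -3, -1; Σd² = 32
ρ = 1 − 6Σd² / [n(n²−1)] = 1 − 6×32 / (6×35) = 1 − 192/210 ≈ 0.0857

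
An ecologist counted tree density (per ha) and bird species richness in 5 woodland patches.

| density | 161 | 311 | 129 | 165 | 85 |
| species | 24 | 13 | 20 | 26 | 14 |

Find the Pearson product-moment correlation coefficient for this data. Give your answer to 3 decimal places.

n = 5, Σx = 851, Σy = 97, Σx² = 173733, Σy² = 2017, Σxy = 15967
nΣxy − ΣxΣy = 79835 − 82547 = -2712
nΣx² − (Σx)² = 868665 − 724201 = 144464; nΣy² − (Σy)² = 10085 − 9409 = 676
r = -2712 / √(144464 × 676) = -2712 / 9882.1892 ≈ -0.274

-0.274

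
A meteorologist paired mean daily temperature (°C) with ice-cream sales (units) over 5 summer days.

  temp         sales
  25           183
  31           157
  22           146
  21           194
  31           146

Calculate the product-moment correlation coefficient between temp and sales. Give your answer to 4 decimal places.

-0.5240

n = 5, Σx = 130, Σy = 826, Σx² = 3472, Σy² = 138406, Σxy = 21254
nΣxy − ΣxΣy = 106270 − 107380 = -1110
nΣx² − (Σx)² = 17360 − 16900 = 460; nΣy² − (Σy)² = 692030 − 682276 = 9754
r = -1110 / √(460 × 9754) = -1110 / 2118.2162 ≈ -0.5240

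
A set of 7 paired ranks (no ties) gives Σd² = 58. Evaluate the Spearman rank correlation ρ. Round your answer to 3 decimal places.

-0.036

ρ = 1 − 6Σd² / [n(n²−1)] = 1 − 6×58 / (7×48)
  = 1 − 348/336 = 1 − 1.0357 ≈ -0.036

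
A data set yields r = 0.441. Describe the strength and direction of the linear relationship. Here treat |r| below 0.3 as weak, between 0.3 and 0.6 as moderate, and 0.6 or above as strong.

r = 0.441 > 0 so the relationship is positive.
|r| = 0.441, which falls in the moderate range.

moderate positive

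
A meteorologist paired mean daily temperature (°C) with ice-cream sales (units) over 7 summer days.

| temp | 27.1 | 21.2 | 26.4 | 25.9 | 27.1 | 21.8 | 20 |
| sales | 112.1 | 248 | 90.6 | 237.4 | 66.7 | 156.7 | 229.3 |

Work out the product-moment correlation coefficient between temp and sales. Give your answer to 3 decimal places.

-0.700

n = 7, Σx = 169.5, Σy = 1140.8, Σx² = 4161.27, Σy² = 220219.8, Σxy = 26645.64
nΣxy − ΣxΣy = 186519.48 − 193365.6 = -6846.12
nΣx² − (Σx)² = 29128.89 − 28730.25 = 398.64; nΣy² − (Σy)² = 1541538.6 − 1301424.64 = 240113.96
r = -6846.12 / √(398.64 × 240113.96) = -6846.12 / 9783.6102 ≈ -0.700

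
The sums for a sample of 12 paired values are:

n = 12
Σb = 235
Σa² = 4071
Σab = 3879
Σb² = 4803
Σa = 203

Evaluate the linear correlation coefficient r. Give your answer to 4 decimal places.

-0.2695

r = (nΣab − ΣaΣb) / √[(nΣa² − (Σa)²)(nΣb² − (Σb)²)]
Numerator: 12×3879 − 203×235 = -1157
Denominator: √[(48852 − 41209)(57636 − 55225)] = √[7643 × 2411] = 4292.7000
r = -1157 / 4292.7000 ≈ -0.2695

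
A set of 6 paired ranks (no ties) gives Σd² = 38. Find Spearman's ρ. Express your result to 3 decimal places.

-0.086

ρ = 1 − 6Σd² / [n(n²−1)] = 1 − 6×38 / (6×35)
  = 1 − 228/210 = 1 − 1.0857 ≈ -0.086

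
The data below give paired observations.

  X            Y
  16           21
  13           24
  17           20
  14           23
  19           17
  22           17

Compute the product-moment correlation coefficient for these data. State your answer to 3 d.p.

n = 6, ΣX = 101, ΣY = 122, ΣX² = 1755, ΣY² = 2524, ΣXY = 2007
nΣXY − ΣXΣY = 12042 − 12322 = -280
nΣX² − (ΣX)² = 10530 − 10201 = 329; nΣY² − (ΣY)² = 15144 − 14884 = 260
r = -280 / √(329 × 260) = -280 / 292.4722 ≈ -0.957

-0.957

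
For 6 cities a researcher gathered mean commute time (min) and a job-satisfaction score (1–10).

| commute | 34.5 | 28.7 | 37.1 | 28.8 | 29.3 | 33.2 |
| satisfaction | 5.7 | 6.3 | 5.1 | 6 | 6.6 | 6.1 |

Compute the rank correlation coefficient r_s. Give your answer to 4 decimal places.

Rank commute: 5, 1, 6, 2, 3, 4
Rank satisfaction: 2, 5, 1, 3, 6, 4
d = rank(commute) − rank(satisfaction): 3, -4, 5, -1, -3, 0; Σd² = 60
ρ = 1 − 6Σd² / [n(n²−1)] = 1 − 6×60 / (6×35) = 1 − 360/210 ≈ -0.7143

-0.7143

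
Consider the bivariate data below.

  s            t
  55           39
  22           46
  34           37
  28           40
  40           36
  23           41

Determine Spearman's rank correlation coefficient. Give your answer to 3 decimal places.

Rank s: 6, 1, 4, 3, 5, 2
Rank t: 3, 6, 2, 4, 1, 5
d = rank(s) − rank(t): 3, -5, 2, -1, 4, -3; Σd² = 64
ρ = 1 − 6Σd² / [n(n²−1)] = 1 − 6×64 / (6×35) = 1 − 384/210 ≈ -0.829

-0.829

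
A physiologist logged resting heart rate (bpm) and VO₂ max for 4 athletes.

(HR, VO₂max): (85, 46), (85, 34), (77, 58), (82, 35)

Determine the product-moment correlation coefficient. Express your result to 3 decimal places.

n = 4, Σx = 329, Σy = 173, Σx² = 27103, Σy² = 7861, Σxy = 14136
nΣxy − ΣxΣy = 56544 − 56917 = -373
nΣx² − (Σx)² = 108412 − 108241 = 171; nΣy² − (Σy)² = 31444 − 29929 = 1515
r = -373 / √(171 × 1515) = -373 / 508.9843 ≈ -0.733

-0.733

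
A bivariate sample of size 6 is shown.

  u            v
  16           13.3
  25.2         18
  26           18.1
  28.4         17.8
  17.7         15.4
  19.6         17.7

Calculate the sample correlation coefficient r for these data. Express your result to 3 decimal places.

n = 6, Σu = 132.9, Σv = 100.3, Σu² = 3071.05, Σv² = 1695.79, Σuv = 2262.02
nΣuv − ΣuΣv = 13572.12 − 13329.87 = 242.25
nΣu² − (Σu)² = 18426.3 − 17662.41 = 763.89; nΣv² − (Σv)² = 10174.74 − 10060.09 = 114.65
r = 242.25 / √(763.89 × 114.65) = 242.25 / 295.9392 ≈ 0.819

0.819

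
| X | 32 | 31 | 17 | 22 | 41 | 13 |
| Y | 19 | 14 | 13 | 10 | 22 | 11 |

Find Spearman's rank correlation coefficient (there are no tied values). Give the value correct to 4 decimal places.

Rank X: 5, 4, 2, 3, 6, 1
Rank Y: 5, 4, 3, 1, 6, 2
d = rank(X) − rank(Y): 0, 0, -1, 2, 0, -1; Σd² = 6
ρ = 1 − 6Σd² / [n(n²−1)] = 1 − 6×6 / (6×35) = 1 − 36/210 ≈ 0.8286

0.8286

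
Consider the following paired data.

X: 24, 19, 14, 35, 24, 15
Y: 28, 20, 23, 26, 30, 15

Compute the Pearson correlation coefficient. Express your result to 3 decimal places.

0.601

n = 6, ΣX = 131, ΣY = 142, ΣX² = 3159, ΣY² = 3514, ΣXY = 3229
nΣXY − ΣXΣY = 19374 − 18602 = 772
nΣX² − (ΣX)² = 18954 − 17161 = 1793; nΣY² − (ΣY)² = 21084 − 20164 = 920
r = 772 / √(1793 × 920) = 772 / 1284.3520 ≈ 0.601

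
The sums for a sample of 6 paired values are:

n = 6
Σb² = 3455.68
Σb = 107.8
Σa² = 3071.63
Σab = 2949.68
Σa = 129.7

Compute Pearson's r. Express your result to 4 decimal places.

0.9709

r = (nΣab − ΣaΣb) / √[(nΣa² − (Σa)²)(nΣb² − (Σb)²)]
Numerator: 6×2949.68 − 129.7×107.8 = 3716.42
Denominator: √[(18429.78 − 16822.09)(20734.08 − 11620.84)] = √[1607.69 × 9113.24] = 3827.6971
r = 3716.42 / 3827.6971 ≈ 0.9709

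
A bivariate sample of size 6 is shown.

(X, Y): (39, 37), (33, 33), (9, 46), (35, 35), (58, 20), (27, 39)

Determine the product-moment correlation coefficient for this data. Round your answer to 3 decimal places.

n = 6, ΣX = 201, ΣY = 210, ΣX² = 8009, ΣY² = 7720, ΣXY = 6384
nΣXY − ΣXΣY = 38304 − 42210 = -3906
nΣX² − (ΣX)² = 48054 − 40401 = 7653; nΣY² − (ΣY)² = 46320 − 44100 = 2220
r = -3906 / √(7653 × 2220) = -3906 / 4121.8515 ≈ -0.948

-0.948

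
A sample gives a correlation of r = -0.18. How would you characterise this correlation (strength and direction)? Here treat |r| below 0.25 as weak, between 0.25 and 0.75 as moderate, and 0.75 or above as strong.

weak negative

r = -0.18 < 0 so the relationship is negative.
|r| = 0.18, which falls in the weak range.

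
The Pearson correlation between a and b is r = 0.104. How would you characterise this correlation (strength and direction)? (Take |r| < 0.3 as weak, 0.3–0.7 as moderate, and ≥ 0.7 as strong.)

r = 0.104 > 0 so the relationship is positive.
|r| = 0.104, which falls in the weak range.

weak positive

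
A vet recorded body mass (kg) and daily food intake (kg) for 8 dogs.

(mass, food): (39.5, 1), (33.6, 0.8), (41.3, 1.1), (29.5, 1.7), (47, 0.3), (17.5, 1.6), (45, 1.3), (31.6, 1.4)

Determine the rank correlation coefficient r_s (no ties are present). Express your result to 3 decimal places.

-0.738

Rank mass: 5, 4, 6, 2, 8, 1, 7, 3
Rank food: 3, 2, 4, 8, 1, 7, 5, 6
d = rank(mass) − rank(food): 2, 2, 2, -6, 7, -6, 2, -3; Σd² = 146
ρ = 1 − 6Σd² / [n(n²−1)] = 1 − 6×146 / (8×63) = 1 − 876/504 ≈ -0.738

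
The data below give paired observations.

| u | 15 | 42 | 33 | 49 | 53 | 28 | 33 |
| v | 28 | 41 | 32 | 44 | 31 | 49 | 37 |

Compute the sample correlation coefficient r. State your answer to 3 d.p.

n = 7, Σu = 253, Σv = 262, Σu² = 10161, Σv² = 10156, Σuv = 9590
nΣuv − ΣuΣv = 67130 − 66286 = 844
nΣu² − (Σu)² = 71127 − 64009 = 7118; nΣv² − (Σv)² = 71092 − 68644 = 2448
r = 844 / √(7118 × 2448) = 844 / 4174.3100 ≈ 0.202

0.202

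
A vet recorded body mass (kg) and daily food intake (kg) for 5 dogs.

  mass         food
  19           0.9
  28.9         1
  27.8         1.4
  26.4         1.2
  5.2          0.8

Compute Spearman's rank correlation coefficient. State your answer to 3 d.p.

0.700

Rank mass: 2, 5, 4, 3, 1
Rank food: 2, 3, 5, 4, 1
d = rank(mass) − rank(food): 0, 2, -1, -1, 0; Σd² = 6
ρ = 1 − 6Σd² / [n(n²−1)] = 1 − 6×6 / (5×24) = 1 − 36/120 ≈ 0.700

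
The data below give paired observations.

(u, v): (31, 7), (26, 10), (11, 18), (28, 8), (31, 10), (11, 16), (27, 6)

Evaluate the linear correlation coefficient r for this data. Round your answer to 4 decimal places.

-0.9158

n = 7, Σu = 165, Σv = 75, Σu² = 4353, Σv² = 929, Σuv = 1547
nΣuv − ΣuΣv = 10829 − 12375 = -1546
nΣu² − (Σu)² = 30471 − 27225 = 3246; nΣv² − (Σv)² = 6503 − 5625 = 878
r = -1546 / √(3246 × 878) = -1546 / 1688.1907 ≈ -0.9158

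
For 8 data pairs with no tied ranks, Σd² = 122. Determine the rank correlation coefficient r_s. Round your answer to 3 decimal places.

-0.452

ρ = 1 − 6Σd² / [n(n²−1)] = 1 − 6×122 / (8×63)
  = 1 − 732/504 = 1 − 1.4524 ≈ -0.452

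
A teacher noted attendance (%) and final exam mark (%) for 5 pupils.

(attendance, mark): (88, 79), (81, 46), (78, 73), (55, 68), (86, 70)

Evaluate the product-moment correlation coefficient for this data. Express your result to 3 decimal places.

0.088

n = 5, Σx = 388, Σy = 336, Σx² = 30810, Σy² = 23210, Σxy = 26132
nΣxy − ΣxΣy = 130660 − 130368 = 292
nΣx² − (Σx)² = 154050 − 150544 = 3506; nΣy² − (Σy)² = 116050 − 112896 = 3154
r = 292 / √(3506 × 3154) = 292 / 3325.3457 ≈ 0.088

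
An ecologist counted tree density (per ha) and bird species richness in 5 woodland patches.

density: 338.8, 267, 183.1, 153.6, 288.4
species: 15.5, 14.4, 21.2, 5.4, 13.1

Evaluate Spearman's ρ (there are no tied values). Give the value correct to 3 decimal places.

0.300

Rank density: 5, 3, 2, 1, 4
Rank species: 4, 3, 5, 1, 2
d = rank(density) − rank(species): 1, 0, -3, 0, 2; Σd² = 14
ρ = 1 − 6Σd² / [n(n²−1)] = 1 − 6×14 / (5×24) = 1 − 84/120 ≈ 0.300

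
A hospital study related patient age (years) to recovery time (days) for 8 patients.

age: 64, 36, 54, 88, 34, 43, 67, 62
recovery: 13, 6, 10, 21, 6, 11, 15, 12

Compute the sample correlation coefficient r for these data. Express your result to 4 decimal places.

0.9630

n = 8, Σx = 448, Σy = 94, Σx² = 27390, Σy² = 1272, Σxy = 5862
nΣxy − ΣxΣy = 46896 − 42112 = 4784
nΣx² − (Σx)² = 219120 − 200704 = 18416; nΣy² − (Σy)² = 10176 − 8836 = 1340
r = 4784 / √(18416 × 1340) = 4784 / 4967.6393 ≈ 0.9630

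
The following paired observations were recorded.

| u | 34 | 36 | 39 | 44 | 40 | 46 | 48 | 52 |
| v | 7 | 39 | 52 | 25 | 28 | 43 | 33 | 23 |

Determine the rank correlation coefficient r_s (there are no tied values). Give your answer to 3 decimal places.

Rank u: 1, 2, 3, 5, 4, 6, 7, 8
Rank v: 1, 6, 8, 3, 4, 7, 5, 2
d = rank(u) − rank(v): 0, -4, -5, 2, 0, -1, 2, 6; Σd² = 86
ρ = 1 − 6Σd² / [n(n²−1)] = 1 − 6×86 / (8×63) = 1 − 516/504 ≈ -0.024

-0.024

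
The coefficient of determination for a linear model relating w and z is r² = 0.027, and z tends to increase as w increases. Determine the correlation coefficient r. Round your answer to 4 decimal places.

|r| = √0.027 = 0.1643
The association is positive, so r = 0.1643.

0.1643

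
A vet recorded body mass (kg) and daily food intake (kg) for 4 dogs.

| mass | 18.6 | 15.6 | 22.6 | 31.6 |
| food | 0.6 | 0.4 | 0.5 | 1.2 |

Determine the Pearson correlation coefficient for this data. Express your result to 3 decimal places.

n = 4, Σx = 88.4, Σy = 2.7, Σx² = 2098.64, Σy² = 2.21, Σxy = 66.62
nΣxy − ΣxΣy = 266.48 − 238.68 = 27.8
nΣx² − (Σx)² = 8394.56 − 7814.56 = 580; nΣy² − (Σy)² = 8.84 − 7.29 = 1.55
r = 27.8 / √(580 × 1.55) = 27.8 / 29.9833 ≈ 0.927

0.927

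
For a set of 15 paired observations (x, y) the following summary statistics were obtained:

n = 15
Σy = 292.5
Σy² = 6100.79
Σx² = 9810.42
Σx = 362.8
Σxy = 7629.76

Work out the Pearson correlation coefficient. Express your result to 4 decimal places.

r = (nΣxy − ΣxΣy) / √[(nΣx² − (Σx)²)(nΣy² − (Σy)²)]
Numerator: 15×7629.76 − 362.8×292.5 = 8327.4
Denominator: √[(147156.3 − 131623.84)(91511.85 − 85556.25)] = √[15532.46 × 5955.6] = 9617.9581
r = 8327.4 / 9617.9581 ≈ 0.8658

0.8658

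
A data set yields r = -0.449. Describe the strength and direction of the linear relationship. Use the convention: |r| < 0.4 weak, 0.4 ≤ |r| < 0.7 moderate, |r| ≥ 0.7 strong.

moderate negative

r = -0.449 < 0 so the relationship is negative.
|r| = 0.449, which falls in the moderate range.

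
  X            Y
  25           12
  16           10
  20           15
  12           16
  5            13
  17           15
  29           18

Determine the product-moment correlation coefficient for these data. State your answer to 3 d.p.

n = 7, ΣX = 124, ΣY = 99, ΣX² = 2580, ΣY² = 1443, ΣXY = 1794
nΣXY − ΣXΣY = 12558 − 12276 = 282
nΣX² − (ΣX)² = 18060 − 15376 = 2684; nΣY² − (ΣY)² = 10101 − 9801 = 300
r = 282 / √(2684 × 300) = 282 / 897.3294 ≈ 0.314

0.314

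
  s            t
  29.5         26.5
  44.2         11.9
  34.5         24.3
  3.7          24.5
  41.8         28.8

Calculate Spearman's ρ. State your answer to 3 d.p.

Rank s: 2, 5, 3, 1, 4
Rank t: 4, 1, 2, 3, 5
d = rank(s) − rank(t): -2, 4, 1, -2, -1; Σd² = 26
ρ = 1 − 6Σd² / [n(n²−1)] = 1 − 6×26 / (5×24) = 1 − 156/120 ≈ -0.300

-0.300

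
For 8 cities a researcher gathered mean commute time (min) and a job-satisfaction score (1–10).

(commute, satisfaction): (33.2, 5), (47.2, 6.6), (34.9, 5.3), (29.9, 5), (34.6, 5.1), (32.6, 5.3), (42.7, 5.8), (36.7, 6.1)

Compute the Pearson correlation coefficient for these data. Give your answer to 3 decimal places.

0.879

n = 8, Σx = 291.8, Σy = 44.2, Σx² = 10872.2, Σy² = 246.6, Σxy = 1632.76
nΣxy − ΣxΣy = 13062.08 − 12897.56 = 164.52
nΣx² − (Σx)² = 86977.6 − 85147.24 = 1830.36; nΣy² − (Σy)² = 1972.8 − 1953.64 = 19.16
r = 164.52 / √(1830.36 × 19.16) = 164.52 / 187.2691 ≈ 0.879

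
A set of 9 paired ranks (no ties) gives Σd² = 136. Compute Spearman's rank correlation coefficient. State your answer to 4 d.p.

ρ = 1 − 6Σd² / [n(n²−1)] = 1 − 6×136 / (9×80)
  = 1 − 816/720 = 1 − 1.13333 ≈ -0.1333

-0.1333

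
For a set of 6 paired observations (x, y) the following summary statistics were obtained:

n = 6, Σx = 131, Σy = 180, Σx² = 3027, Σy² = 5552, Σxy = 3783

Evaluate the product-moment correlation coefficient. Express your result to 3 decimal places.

-0.923

r = (nΣxy − ΣxΣy) / √[(nΣx² − (Σx)²)(nΣy² − (Σy)²)]
Numerator: 6×3783 − 131×180 = -882
Denominator: √[(18162 − 17161)(33312 − 32400)] = √[1001 × 912] = 955.4643
r = -882 / 955.4643 ≈ -0.923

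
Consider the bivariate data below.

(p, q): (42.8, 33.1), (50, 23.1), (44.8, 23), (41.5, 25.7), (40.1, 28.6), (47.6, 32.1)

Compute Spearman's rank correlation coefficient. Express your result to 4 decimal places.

-0.2571

Rank p: 3, 6, 4, 2, 1, 5
Rank q: 6, 2, 1, 3, 4, 5
d = rank(p) − rank(q): -3, 4, 3, -1, -3, 0; Σd² = 44
ρ = 1 − 6Σd² / [n(n²−1)] = 1 − 6×44 / (6×35) = 1 − 264/210 ≈ -0.2571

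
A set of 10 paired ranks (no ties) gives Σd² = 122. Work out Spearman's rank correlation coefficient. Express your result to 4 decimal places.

0.2606

ρ = 1 − 6Σd² / [n(n²−1)] = 1 − 6×122 / (10×99)
  = 1 − 732/990 = 1 − 0.73939 ≈ 0.2606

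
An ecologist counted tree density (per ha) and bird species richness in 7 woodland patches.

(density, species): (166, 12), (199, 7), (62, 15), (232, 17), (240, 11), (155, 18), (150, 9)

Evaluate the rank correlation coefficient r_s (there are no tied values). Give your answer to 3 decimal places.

-0.143

Rank density: 4, 5, 1, 6, 7, 3, 2
Rank species: 4, 1, 5, 6, 3, 7, 2
d = rank(density) − rank(species): 0, 4, -4, 0, 4, -4, 0; Σd² = 64
ρ = 1 − 6Σd² / [n(n²−1)] = 1 − 6×64 / (7×48) = 1 − 384/336 ≈ -0.143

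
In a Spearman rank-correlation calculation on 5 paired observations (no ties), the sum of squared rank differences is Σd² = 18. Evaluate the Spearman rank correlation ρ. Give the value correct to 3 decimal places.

ρ = 1 − 6Σd² / [n(n²−1)] = 1 − 6×18 / (5×24)
  = 1 − 108/120 = 1 − 0.9000 ≈ 0.100

0.100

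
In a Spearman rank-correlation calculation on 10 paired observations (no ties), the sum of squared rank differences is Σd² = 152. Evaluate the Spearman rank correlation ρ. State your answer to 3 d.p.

ρ = 1 − 6Σd² / [n(n²−1)] = 1 − 6×152 / (10×99)
  = 1 − 912/990 = 1 − 0.9212 ≈ 0.079

0.079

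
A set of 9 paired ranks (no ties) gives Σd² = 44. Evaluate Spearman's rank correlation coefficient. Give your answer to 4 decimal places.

ρ = 1 − 6Σd² / [n(n²−1)] = 1 − 6×44 / (9×80)
  = 1 − 264/720 = 1 − 0.36667 ≈ 0.6333

0.6333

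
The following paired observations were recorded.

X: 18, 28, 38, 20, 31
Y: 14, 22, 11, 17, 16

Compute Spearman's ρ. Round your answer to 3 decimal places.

Rank X: 1, 3, 5, 2, 4
Rank Y: 2, 5, 1, 4, 3
d = rank(X) − rank(Y): -1, -2, 4, -2, 1; Σd² = 26
ρ = 1 − 6Σd² / [n(n²−1)] = 1 − 6×26 / (5×24) = 1 − 156/120 ≈ -0.300

-0.300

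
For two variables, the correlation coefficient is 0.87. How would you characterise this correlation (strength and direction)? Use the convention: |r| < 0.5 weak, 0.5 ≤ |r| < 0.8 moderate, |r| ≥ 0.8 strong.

r = 0.87 > 0 so the relationship is positive.
|r| = 0.87, which falls in the strong range.

strong positive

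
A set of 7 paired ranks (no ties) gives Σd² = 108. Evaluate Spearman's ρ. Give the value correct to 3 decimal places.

-0.929

ρ = 1 − 6Σd² / [n(n²−1)] = 1 − 6×108 / (7×48)
  = 1 − 648/336 = 1 − 1.9286 ≈ -0.929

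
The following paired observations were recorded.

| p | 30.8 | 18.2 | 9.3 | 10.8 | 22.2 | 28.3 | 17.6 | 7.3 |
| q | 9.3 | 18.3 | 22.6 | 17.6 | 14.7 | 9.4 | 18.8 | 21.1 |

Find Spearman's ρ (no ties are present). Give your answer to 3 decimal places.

-0.905

Rank p: 8, 5, 2, 3, 6, 7, 4, 1
Rank q: 1, 5, 8, 4, 3, 2, 6, 7
d = rank(p) − rank(q): 7, 0, -6, -1, 3, 5, -2, -6; Σd² = 160
ρ = 1 − 6Σd² / [n(n²−1)] = 1 − 6×160 / (8×63) = 1 − 960/504 ≈ -0.905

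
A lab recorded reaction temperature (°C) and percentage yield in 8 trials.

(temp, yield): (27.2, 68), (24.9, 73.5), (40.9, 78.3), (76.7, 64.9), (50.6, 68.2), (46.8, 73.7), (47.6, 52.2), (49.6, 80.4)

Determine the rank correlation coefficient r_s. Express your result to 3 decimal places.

Rank temp: 2, 1, 3, 8, 7, 4, 5, 6
Rank yield: 3, 5, 7, 2, 4, 6, 1, 8
d = rank(temp) − rank(yield): -1, -4, -4, 6, 3, -2, 4, -2; Σd² = 102
ρ = 1 − 6Σd² / [n(n²−1)] = 1 − 6×102 / (8×63) = 1 − 612/504 ≈ -0.214

-0.214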